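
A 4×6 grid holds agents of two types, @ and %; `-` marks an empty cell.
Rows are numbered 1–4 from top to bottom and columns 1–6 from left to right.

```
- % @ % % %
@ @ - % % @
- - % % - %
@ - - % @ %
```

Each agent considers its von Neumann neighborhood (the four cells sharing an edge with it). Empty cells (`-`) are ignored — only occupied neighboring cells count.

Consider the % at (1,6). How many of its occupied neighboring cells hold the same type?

Occupied neighbors of (1,6): (2,6)=@, (1,5)=%.
Same type (%): 1 of 2.

1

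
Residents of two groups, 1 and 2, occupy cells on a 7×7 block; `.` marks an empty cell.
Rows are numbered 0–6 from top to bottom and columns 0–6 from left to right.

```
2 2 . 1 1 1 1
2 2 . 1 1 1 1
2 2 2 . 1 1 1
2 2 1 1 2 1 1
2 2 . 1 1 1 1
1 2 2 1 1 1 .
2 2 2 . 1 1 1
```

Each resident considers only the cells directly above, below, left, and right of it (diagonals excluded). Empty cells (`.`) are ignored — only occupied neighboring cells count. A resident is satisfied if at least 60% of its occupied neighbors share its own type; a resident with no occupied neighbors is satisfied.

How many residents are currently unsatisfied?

(0,0)2 2/2 ✓
(0,1)2 2/2 ✓
(0,3)1 2/2 ✓
(0,4)1 3/3 ✓
(0,5)1 3/3 ✓
(0,6)1 2/2 ✓
(1,0)2 3/3 ✓
(1,1)2 3/3 ✓
(1,3)1 2/2 ✓
(1,4)1 4/4 ✓
(1,5)1 4/4 ✓
(1,6)1 3/3 ✓
(2,0)2 3/3 ✓
(2,1)2 4/4 ✓
(2,2)2 1/2 ✗
(2,4)1 2/3 ✓
(2,5)1 4/4 ✓
(2,6)1 3/3 ✓
(3,0)2 3/3 ✓
(3,1)2 3/4 ✓
(3,2)1 1/3 ✗
(3,3)1 2/3 ✓
(3,4)2 0/4 ✗
(3,5)1 3/4 ✓
(3,6)1 3/3 ✓
(4,0)2 2/3 ✓
(4,1)2 3/3 ✓
(4,3)1 3/3 ✓
(4,4)1 3/4 ✓
(4,5)1 4/4 ✓
(4,6)1 2/2 ✓
(5,0)1 0/3 ✗
(5,1)2 3/4 ✓
(5,2)2 2/3 ✓
(5,3)1 2/3 ✓
(5,4)1 4/4 ✓
(5,5)1 3/3 ✓
(6,0)2 1/2 ✗
(6,1)2 3/3 ✓
(6,2)2 2/2 ✓
(6,4)1 2/2 ✓
(6,5)1 3/3 ✓
(6,6)1 1/1 ✓
Unsatisfied: (2,2), (3,2), (3,4), (5,0), (6,0) — 5 in total.

5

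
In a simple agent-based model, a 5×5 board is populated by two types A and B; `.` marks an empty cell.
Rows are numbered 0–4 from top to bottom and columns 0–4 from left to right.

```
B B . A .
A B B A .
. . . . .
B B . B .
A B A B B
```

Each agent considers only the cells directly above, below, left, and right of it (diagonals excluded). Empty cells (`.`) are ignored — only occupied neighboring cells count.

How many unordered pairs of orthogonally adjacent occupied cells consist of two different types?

Scan each occupied cell's neighbors to the right and below so each pair is counted once.
From row 0: 1 unlike of 4 pairs (running 1/4).
From row 1: 2 unlike of 3 pairs (running 3/7).
From row 3: 1 unlike of 4 pairs (running 4/11).
From row 4: 3 unlike of 4 pairs (running 7/15).
Total adjacent occupied pairs: 15; unlike-type pairs: 7.

7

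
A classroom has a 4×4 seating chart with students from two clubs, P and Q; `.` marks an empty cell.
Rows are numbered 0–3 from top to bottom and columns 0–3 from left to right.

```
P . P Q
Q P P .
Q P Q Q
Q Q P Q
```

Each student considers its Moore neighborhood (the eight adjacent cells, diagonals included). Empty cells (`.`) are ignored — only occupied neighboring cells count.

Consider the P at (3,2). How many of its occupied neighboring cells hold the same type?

Occupied neighbors of (3,2): (2,1)=P, (2,2)=Q, (2,3)=Q, (3,1)=Q, (3,3)=Q.
Same type (P): 1 of 5.

1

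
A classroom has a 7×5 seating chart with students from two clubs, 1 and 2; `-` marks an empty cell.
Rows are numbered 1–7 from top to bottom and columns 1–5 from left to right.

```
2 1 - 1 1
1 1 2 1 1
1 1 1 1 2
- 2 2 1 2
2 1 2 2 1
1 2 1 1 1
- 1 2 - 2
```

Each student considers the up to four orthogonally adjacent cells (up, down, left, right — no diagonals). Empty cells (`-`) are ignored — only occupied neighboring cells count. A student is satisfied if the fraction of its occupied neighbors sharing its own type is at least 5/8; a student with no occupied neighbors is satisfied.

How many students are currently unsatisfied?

Row 1: (1,1)2 0/2 unhappy · (1,2)1 1/2 unhappy · (1,4)1 2/2 ok · (1,5)1 2/2 ok
Row 2: (2,1)1 2/3 ok · (2,2)1 3/4 ok · (2,3)2 0/3 unhappy · (2,4)1 3/4 ok · (2,5)1 2/3 ok
Row 3: (3,1)1 2/2 ok · (3,2)1 3/4 ok · (3,3)1 2/4 unhappy · (3,4)1 3/4 ok · (3,5)2 1/3 unhappy
Row 4: (4,2)2 1/3 unhappy · (4,3)2 2/4 unhappy · (4,4)1 1/4 unhappy · (4,5)2 1/3 unhappy
Row 5: (5,1)2 0/2 unhappy · (5,2)1 0/4 unhappy · (5,3)2 2/4 unhappy · (5,4)2 1/4 unhappy · (5,5)1 1/3 unhappy
Row 6: (6,1)1 0/2 unhappy · (6,2)2 0/4 unhappy · (6,3)1 1/4 unhappy · (6,4)1 2/3 ok · (6,5)1 2/3 ok
Row 7: (7,2)1 0/2 unhappy · (7,3)2 0/2 unhappy · (7,5)2 0/1 unhappy
Unsatisfied: (1,1), (1,2), (2,3), (3,3), (3,5), (4,2), (4,3), (4,4), (4,5), (5,1), (5,2), (5,3), (5,4), (5,5), (6,1), (6,2), (6,3), (7,2), (7,3), (7,5) — 20 in total.

20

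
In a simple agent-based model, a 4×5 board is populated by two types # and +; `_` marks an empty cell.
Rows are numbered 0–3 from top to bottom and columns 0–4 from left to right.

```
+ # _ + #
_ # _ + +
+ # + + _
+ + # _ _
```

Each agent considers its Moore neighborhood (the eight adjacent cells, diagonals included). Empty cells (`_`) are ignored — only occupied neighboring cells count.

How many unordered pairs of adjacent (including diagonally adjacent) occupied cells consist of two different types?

14

Scan each occupied cell's neighbors to the right and below (and the two forward diagonals) so each pair is counted once.
From row 0: 5 unlike of 8 pairs (running 5/8).
From row 1: 2 unlike of 7 pairs (running 7/15).
From row 2: 6 unlike of 11 pairs (running 13/26).
From row 3: 1 unlike of 2 pairs (running 14/28).
Total adjacent occupied pairs: 28; unlike-type pairs: 14.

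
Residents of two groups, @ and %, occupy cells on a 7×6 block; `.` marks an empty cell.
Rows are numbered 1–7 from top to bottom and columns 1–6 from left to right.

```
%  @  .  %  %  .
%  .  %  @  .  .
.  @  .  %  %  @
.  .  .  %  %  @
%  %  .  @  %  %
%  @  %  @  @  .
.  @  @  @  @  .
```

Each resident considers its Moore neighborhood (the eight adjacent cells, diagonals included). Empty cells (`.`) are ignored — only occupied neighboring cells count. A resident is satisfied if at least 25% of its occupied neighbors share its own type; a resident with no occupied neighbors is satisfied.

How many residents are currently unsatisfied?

5

(1,1)% 1/2 satisfied
(1,2)@ 0/3 not
(1,4)% 2/3 satisfied
(1,5)% 1/2 satisfied
(2,1)% 1/3 satisfied
(2,3)% 2/5 satisfied
(2,4)@ 0/5 not
(3,2)@ 0/2 not
(3,4)% 4/5 satisfied
(3,5)% 3/6 satisfied
(3,6)@ 1/3 satisfied
(4,4)% 4/5 satisfied
(4,5)% 5/8 satisfied
(4,6)@ 1/5 not
(5,1)% 2/3 satisfied
(5,2)% 3/4 satisfied
(5,4)@ 2/6 satisfied
(5,5)% 3/7 satisfied
(5,6)% 2/4 satisfied
(6,1)% 2/4 satisfied
(6,2)@ 2/6 satisfied
(6,3)% 1/7 not
(6,4)@ 5/7 satisfied
(6,5)@ 4/6 satisfied
(7,2)@ 2/4 satisfied
(7,3)@ 4/5 satisfied
(7,4)@ 4/5 satisfied
(7,5)@ 3/3 satisfied
Unsatisfied: (1,2), (2,4), (3,2), (4,6), (6,3) — 5 in total.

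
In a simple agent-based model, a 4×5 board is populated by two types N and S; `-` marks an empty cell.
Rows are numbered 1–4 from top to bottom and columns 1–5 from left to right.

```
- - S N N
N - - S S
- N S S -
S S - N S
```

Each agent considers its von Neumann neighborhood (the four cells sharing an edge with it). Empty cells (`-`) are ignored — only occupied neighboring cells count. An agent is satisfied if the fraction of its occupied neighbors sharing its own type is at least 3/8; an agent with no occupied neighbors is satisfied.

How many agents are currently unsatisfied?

(1,3)S 0/1 not
(1,4)N 1/3 not
(1,5)N 1/2 satisfied
(2,1)N 0/0 satisfied
(2,4)S 2/3 satisfied
(2,5)S 1/2 satisfied
(3,2)N 0/2 not
(3,3)S 1/2 satisfied
(3,4)S 2/3 satisfied
(4,1)S 1/1 satisfied
(4,2)S 1/2 satisfied
(4,4)N 0/2 not
(4,5)S 0/1 not
Unsatisfied: (1,3), (1,4), (3,2), (4,4), (4,5) — 5 in total.

5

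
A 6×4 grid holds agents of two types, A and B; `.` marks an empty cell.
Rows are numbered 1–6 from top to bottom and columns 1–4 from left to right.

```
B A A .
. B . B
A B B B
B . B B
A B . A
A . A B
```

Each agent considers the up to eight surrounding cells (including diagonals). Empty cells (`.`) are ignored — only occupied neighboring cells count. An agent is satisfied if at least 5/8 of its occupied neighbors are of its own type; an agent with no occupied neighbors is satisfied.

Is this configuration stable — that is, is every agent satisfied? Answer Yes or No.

(1,1)B 1/2 not
(1,2)A 1/3 not
(1,3)A 1/3 not
(2,2)B 3/6 not
(2,4)B 2/3 satisfied
(3,1)A 0/3 not
(3,2)B 4/5 satisfied
(3,3)B 6/6 satisfied
(3,4)B 4/4 satisfied
(4,1)B 2/4 not
(4,3)B 5/6 satisfied
(4,4)B 3/4 satisfied
(5,1)A 1/3 not
(5,2)B 2/5 not
(5,4)A 1/4 not
(6,1)A 1/2 not
(6,3)A 1/3 not
(6,4)B 0/2 not
For instance (1,1) has only 1/2 same-type neighbors, below 5/8.

No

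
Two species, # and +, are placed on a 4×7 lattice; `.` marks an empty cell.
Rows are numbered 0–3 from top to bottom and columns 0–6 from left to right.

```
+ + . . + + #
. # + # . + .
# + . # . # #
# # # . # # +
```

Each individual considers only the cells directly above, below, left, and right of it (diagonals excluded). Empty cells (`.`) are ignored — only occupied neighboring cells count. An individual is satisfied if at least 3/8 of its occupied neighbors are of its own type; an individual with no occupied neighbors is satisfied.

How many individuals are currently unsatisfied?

Row 0: (0,0)+ 1/1 ok · (0,1)+ 1/2 ok · (0,4)+ 1/1 ok · (0,5)+ 2/3 ok · (0,6)# 0/1 unhappy
Row 1: (1,1)# 0/3 unhappy · (1,2)+ 0/2 unhappy · (1,3)# 1/2 ok · (1,5)+ 1/2 ok
Row 2: (2,0)# 1/2 ok · (2,1)+ 0/3 unhappy · (2,3)# 1/1 ok · (2,5)# 2/3 ok · (2,6)# 1/2 ok
Row 3: (3,0)# 2/2 ok · (3,1)# 2/3 ok · (3,2)# 1/1 ok · (3,4)# 1/1 ok · (3,5)# 2/3 ok · (3,6)+ 0/2 unhappy
Unsatisfied: (0,6), (1,1), (1,2), (2,1), (3,6) — 5 in total.

5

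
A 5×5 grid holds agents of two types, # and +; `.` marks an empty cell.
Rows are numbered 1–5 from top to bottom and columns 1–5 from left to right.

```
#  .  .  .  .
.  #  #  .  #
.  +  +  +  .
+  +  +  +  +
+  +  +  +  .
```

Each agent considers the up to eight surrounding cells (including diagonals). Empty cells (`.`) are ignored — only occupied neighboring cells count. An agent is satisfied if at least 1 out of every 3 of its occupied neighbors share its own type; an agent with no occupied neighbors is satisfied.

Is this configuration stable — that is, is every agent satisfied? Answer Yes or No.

Row 1: (1,1)# 1/1 ok
Row 2: (2,2)# 2/4 ok · (2,3)# 1/4 unhappy · (2,5)# 0/1 unhappy
Row 3: (3,2)+ 4/6 ok · (3,3)+ 5/7 ok · (3,4)+ 4/6 ok
Row 4: (4,1)+ 4/4 ok · (4,2)+ 7/7 ok · (4,3)+ 8/8 ok · (4,4)+ 6/6 ok · (4,5)+ 3/3 ok
Row 5: (5,1)+ 3/3 ok · (5,2)+ 5/5 ok · (5,3)+ 5/5 ok · (5,4)+ 4/4 ok
For instance (2,3) has only 1/4 same-type neighbors, below 1/3.

No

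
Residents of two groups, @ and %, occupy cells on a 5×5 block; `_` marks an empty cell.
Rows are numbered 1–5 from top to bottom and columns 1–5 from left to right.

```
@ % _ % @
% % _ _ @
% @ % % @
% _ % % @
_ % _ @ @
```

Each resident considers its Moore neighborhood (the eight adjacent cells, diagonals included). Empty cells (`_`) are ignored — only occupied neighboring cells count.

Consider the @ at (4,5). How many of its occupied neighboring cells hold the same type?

Occupied neighbors of (4,5): (3,4)=%, (3,5)=@, (4,4)=%, (5,4)=@, (5,5)=@.
Same type (@): 3 of 5.

3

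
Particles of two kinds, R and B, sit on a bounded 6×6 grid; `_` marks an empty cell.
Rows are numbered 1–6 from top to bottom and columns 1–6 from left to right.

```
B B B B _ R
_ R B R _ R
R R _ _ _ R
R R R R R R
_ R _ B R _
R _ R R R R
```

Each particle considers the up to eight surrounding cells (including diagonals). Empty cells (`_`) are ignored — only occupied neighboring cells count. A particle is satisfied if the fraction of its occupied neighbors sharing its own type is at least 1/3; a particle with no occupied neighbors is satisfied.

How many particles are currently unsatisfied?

2

Row 1: (1,1)B 1/2 satisfied · (1,2)B 3/4 satisfied · (1,3)B 3/5 satisfied · (1,4)B 2/3 satisfied · (1,6)R 1/1 satisfied
Row 2: (2,2)R 2/6 satisfied · (2,3)B 3/6 satisfied · (2,4)R 0/3 not · (2,6)R 2/2 satisfied
Row 3: (3,1)R 4/4 satisfied · (3,2)R 5/6 satisfied · (3,6)R 3/3 satisfied
Row 4: (4,1)R 4/4 satisfied · (4,2)R 5/5 satisfied · (4,3)R 4/5 satisfied · (4,4)R 3/4 satisfied · (4,5)R 4/5 satisfied · (4,6)R 3/3 satisfied
Row 5: (5,2)R 5/5 satisfied · (5,4)B 0/7 not · (5,5)R 6/7 satisfied
Row 6: (6,1)R 1/1 satisfied · (6,3)R 2/3 satisfied · (6,4)R 3/4 satisfied · (6,5)R 3/4 satisfied · (6,6)R 2/2 satisfied
Unsatisfied: (2,4), (5,4) — 2 in total.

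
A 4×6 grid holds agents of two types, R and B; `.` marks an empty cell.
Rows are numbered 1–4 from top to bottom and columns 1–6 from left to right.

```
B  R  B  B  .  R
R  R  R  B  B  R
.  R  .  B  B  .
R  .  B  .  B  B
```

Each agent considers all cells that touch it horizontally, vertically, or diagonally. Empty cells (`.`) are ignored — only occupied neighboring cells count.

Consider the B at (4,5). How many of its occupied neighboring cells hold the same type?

Occupied neighbors of (4,5): (3,4)=B, (3,5)=B, (4,6)=B.
Same type (B): 3 of 3.

3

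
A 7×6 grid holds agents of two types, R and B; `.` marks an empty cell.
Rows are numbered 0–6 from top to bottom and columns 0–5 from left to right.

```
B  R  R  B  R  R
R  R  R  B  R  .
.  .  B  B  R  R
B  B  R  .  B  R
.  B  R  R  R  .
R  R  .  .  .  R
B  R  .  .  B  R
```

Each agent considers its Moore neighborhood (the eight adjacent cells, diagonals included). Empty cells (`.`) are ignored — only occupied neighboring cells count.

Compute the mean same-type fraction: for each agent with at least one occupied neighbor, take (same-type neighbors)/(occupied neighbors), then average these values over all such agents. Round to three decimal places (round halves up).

Row 0: (0,0)B 0/3 · (0,1)R 4/5 · (0,2)R 3/5 · (0,3)B 1/5 · (0,4)R 2/4 · (0,5)R 2/2
Row 1: (1,0)R 2/3 · (1,1)R 4/6 · (1,2)R 3/7 · (1,3)B 3/8 · (1,4)R 4/7
Row 2: (2,2)B 3/6 · (2,3)B 3/7 · (2,4)R 3/6 · (2,5)R 3/4
Row 3: (3,0)B 2/2 · (3,1)B 3/5 · (3,2)R 2/6 · (3,4)B 1/6 · (3,5)R 3/4
Row 4: (4,1)B 2/6 · (4,2)R 3/5 · (4,3)R 3/4 · (4,4)R 3/4
Row 5: (5,0)R 2/4 · (5,1)R 3/5 · (5,5)R 2/3
Row 6: (6,0)B 0/3 · (6,1)R 2/3 · (6,4)B 0/2 · (6,5)R 1/2
Sum over 31 agents: 0/3 + 4/5 + 3/5 + 1/5 + 2/4 + 2/2 + 2/3 + 4/6 + 3/7 + 3/8 + 4/7 + 3/6 + 3/7 + 3/6 + 3/4 + 2/2 + 3/5 + 2/6 + 1/6 + 3/4 + 2/6 + 3/5 + 3/4 + 3/4 + 2/4 + 3/5 + 2/3 + 0/3 + 2/3 + 0/2 + 1/2 = 4537/280; mean = 4537/280 ÷ 31 = 4537/8680 = 0.522695… → 0.523.

0.523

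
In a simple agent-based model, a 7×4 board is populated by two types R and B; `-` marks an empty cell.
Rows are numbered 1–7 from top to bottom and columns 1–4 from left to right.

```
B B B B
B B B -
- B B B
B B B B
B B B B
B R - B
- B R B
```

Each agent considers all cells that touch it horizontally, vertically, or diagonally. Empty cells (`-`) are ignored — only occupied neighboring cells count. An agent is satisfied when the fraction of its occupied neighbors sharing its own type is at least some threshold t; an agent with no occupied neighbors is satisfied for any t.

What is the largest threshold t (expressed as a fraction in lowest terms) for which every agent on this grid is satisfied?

1/6

(1,1)B 3/3
(1,2)B 5/5
(1,3)B 4/4
(1,4)B 2/2
(2,1)B 4/4
(2,2)B 7/7
(2,3)B 7/7
(3,2)B 7/7
(3,3)B 7/7
(3,4)B 4/4
(4,1)B 4/4
(4,2)B 7/7
(4,3)B 8/8
(4,4)B 5/5
(5,1)B 4/5
(5,2)B 6/7
(5,3)B 6/7
(5,4)B 4/4
(6,1)B 3/4
(6,2)R 1/6
(6,4)B 3/4
(7,2)B 1/3
(7,3)R 1/4
(7,4)B 1/2
The smallest same-type fraction is 1/6 at (6,2), which reduces to 1/6. Any threshold above that leaves this agent unsatisfied.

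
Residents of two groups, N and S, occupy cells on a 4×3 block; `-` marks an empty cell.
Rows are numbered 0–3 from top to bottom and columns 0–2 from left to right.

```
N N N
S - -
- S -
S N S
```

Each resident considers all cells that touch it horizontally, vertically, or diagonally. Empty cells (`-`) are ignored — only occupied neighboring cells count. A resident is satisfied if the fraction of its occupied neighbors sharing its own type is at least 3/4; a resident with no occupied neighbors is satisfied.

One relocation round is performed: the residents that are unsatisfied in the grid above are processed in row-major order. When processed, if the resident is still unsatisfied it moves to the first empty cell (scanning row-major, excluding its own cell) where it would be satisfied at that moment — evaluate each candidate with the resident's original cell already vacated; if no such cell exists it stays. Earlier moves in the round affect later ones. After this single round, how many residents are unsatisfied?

Initially unsatisfied (in order): (0,0), (0,1), (1,0), (3,0), (3,1), (3,2).
  (0,0): no empty cell satisfies it; stays.
  (0,1): no empty cell satisfies it; stays.
  (1,0): no empty cell satisfies it; stays.
  (3,0): no empty cell satisfies it; stays.
  (3,1): no empty cell satisfies it; stays.
  (3,2) → (2,0).
Resulting grid:
N N N
S - -
S S -
S N -
Unsatisfied now: (0,0), (0,1), (1,0), (3,0), (3,1).

5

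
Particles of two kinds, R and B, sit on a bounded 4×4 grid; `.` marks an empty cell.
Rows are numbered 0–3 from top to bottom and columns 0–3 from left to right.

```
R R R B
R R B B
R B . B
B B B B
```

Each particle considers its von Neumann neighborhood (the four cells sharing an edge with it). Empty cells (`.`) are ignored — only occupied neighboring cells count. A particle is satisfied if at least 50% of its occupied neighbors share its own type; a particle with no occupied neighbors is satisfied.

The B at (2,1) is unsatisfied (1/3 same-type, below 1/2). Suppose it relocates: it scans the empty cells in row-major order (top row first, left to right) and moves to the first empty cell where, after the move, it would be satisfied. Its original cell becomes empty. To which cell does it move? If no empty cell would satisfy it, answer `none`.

Vacating (2,1). Empty cells in order:
  (2,2): 3/3 same-type → satisfied — stop here.

(2,2)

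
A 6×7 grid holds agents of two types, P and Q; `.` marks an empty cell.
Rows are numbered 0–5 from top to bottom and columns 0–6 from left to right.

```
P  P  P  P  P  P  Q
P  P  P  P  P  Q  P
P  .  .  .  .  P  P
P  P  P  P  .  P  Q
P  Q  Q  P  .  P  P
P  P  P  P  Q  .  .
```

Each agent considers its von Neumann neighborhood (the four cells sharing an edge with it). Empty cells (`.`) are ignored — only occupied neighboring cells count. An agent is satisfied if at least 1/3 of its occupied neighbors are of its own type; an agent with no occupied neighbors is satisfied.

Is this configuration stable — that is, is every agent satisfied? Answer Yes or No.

No

Row 0: (0,0)P 2/2 ok · (0,1)P 3/3 ok · (0,2)P 3/3 ok · (0,3)P 3/3 ok · (0,4)P 3/3 ok · (0,5)P 1/3 ok · (0,6)Q 0/2 unhappy
Row 1: (1,0)P 3/3 ok · (1,1)P 3/3 ok · (1,2)P 3/3 ok · (1,3)P 3/3 ok · (1,4)P 2/3 ok · (1,5)Q 0/4 unhappy · (1,6)P 1/3 ok
Row 2: (2,0)P 2/2 ok · (2,5)P 2/3 ok · (2,6)P 2/3 ok
Row 3: (3,0)P 3/3 ok · (3,1)P 2/3 ok · (3,2)P 2/3 ok · (3,3)P 2/2 ok · (3,5)P 2/3 ok · (3,6)Q 0/3 unhappy
Row 4: (4,0)P 2/3 ok · (4,1)Q 1/4 unhappy · (4,2)Q 1/4 unhappy · (4,3)P 2/3 ok · (4,5)P 2/2 ok · (4,6)P 1/2 ok
Row 5: (5,0)P 2/2 ok · (5,1)P 2/3 ok · (5,2)P 2/3 ok · (5,3)P 2/3 ok · (5,4)Q 0/1 unhappy
For instance (0,6) has only 0/2 same-type neighbors, below 1/3.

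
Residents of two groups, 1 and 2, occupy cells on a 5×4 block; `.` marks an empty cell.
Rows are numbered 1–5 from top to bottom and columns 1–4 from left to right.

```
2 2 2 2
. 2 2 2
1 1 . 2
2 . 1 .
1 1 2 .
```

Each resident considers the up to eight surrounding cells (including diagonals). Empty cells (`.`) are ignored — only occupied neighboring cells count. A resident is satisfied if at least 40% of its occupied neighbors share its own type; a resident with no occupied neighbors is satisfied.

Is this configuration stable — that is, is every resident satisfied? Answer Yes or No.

No

Row 1: (1,1)2 2/2 ✓ · (1,2)2 4/4 ✓ · (1,3)2 5/5 ✓ · (1,4)2 3/3 ✓
Row 2: (2,2)2 4/6 ✓ · (2,3)2 6/7 ✓ · (2,4)2 4/4 ✓
Row 3: (3,1)1 1/3 ✗ · (3,2)1 2/5 ✓ · (3,4)2 2/3 ✓
Row 4: (4,1)2 0/4 ✗ · (4,3)1 2/4 ✓
Row 5: (5,1)1 1/2 ✓ · (5,2)1 2/4 ✓ · (5,3)2 0/2 ✗
For instance (3,1) has only 1/3 same-type neighbors, below 2/5.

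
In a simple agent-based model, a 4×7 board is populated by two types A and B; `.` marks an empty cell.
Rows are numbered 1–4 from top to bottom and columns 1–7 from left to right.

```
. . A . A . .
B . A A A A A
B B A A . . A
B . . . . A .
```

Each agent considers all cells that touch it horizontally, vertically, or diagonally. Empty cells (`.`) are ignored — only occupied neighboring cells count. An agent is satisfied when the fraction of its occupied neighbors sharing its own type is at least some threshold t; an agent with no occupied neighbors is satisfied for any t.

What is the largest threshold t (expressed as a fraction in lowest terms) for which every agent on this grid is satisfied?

(1,3)A 2/2
(1,5)A 3/3
(2,1)B 2/2
(2,3)A 4/5
(2,4)A 6/6
(2,5)A 4/4
(2,6)A 4/4
(2,7)A 2/2
(3,1)B 3/3
(3,2)B 3/5
(3,3)A 3/4
(3,4)A 4/4
(3,7)A 3/3
(4,1)B 2/2
(4,6)A 1/1
The smallest same-type fraction is 3/5 at (3,2), which reduces to 3/5. Any threshold above that leaves this agent unsatisfied.

3/5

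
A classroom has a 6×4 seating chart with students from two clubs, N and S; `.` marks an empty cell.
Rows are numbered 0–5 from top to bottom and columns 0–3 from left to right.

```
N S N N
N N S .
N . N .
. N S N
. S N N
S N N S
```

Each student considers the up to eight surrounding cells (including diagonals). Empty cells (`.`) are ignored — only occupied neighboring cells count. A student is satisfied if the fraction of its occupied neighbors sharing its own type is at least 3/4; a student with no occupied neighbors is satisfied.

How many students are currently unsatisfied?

16

(0,0)N 2/3 unhappy
(0,1)S 1/5 unhappy
(0,2)N 2/4 unhappy
(0,3)N 1/2 unhappy
(1,0)N 3/4 ok
(1,1)N 5/7 unhappy
(1,2)S 1/5 unhappy
(2,0)N 3/3 ok
(2,2)N 3/5 unhappy
(3,1)N 3/5 unhappy
(3,2)S 1/6 unhappy
(3,3)N 3/4 ok
(4,1)S 2/6 unhappy
(4,2)N 5/8 unhappy
(4,3)N 3/5 unhappy
(5,0)S 1/2 unhappy
(5,1)N 2/4 unhappy
(5,2)N 3/5 unhappy
(5,3)S 0/3 unhappy
Unsatisfied: (0,0), (0,1), (0,2), (0,3), (1,1), (1,2), (2,2), (3,1), (3,2), (4,1), (4,2), (4,3), (5,0), (5,1), (5,2), (5,3) — 16 in total.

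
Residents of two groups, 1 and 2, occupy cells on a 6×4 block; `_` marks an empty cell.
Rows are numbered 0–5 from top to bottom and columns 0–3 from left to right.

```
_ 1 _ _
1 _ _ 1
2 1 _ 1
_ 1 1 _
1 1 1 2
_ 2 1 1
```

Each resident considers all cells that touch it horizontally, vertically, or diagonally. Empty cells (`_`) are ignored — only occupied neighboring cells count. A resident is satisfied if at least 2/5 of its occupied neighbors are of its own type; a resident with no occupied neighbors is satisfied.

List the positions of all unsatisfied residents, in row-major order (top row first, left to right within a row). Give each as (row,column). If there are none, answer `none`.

(2,0), (4,3), (5,1)

Row 0: (0,1)1 1/1 satisfied
Row 1: (1,0)1 2/3 satisfied · (1,3)1 1/1 satisfied
Row 2: (2,0)2 0/3 not · (2,1)1 3/4 satisfied · (2,3)1 2/2 satisfied
Row 3: (3,1)1 5/6 satisfied · (3,2)1 5/6 satisfied
Row 4: (4,0)1 2/3 satisfied · (4,1)1 5/6 satisfied · (4,2)1 5/7 satisfied · (4,3)2 0/4 not
Row 5: (5,1)2 0/4 not · (5,2)1 3/5 satisfied · (5,3)1 2/3 satisfied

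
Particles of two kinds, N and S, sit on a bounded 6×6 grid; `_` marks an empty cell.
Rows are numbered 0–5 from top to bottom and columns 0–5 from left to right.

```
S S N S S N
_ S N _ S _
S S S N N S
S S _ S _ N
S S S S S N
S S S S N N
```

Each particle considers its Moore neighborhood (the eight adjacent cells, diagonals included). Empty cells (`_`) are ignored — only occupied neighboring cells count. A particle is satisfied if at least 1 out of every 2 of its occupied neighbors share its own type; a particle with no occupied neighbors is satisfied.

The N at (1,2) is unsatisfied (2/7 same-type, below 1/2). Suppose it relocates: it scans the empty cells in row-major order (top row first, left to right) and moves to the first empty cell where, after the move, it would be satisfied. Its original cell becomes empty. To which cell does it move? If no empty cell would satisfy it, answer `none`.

Vacating (1,2). Empty cells in order:
  (1,0): 0/5 same-type → still unsatisfied.
  (1,3): 3/7 same-type → still unsatisfied.
  (1,5): 2/5 same-type → still unsatisfied.
  (3,2): 1/8 same-type → still unsatisfied.
  (3,4): 4/8 same-type → satisfied — stop here.

(3,4)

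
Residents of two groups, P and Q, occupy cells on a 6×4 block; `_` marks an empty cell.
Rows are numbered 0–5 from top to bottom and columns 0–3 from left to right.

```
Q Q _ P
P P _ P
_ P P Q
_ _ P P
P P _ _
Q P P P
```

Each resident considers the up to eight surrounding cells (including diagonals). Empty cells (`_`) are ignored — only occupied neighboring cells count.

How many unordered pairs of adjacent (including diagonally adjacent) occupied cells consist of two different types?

Scan each occupied cell's neighbors to the right and below (and the two forward diagonals) so each pair is counted once.
Row 0: Q(0,0)–Q(0,1)= Q(0,0)–P(1,0)≠ Q(0,0)–P(1,1)≠ Q(0,1)–P(1,1)≠ Q(0,1)–P(1,0)≠ P(0,3)–P(1,3)=  → 4/6 unlike.
Row 1: P(1,0)–P(1,1)= P(1,0)–P(2,1)= P(1,1)–P(2,1)= P(1,1)–P(2,2)= P(1,3)–Q(2,3)≠ P(1,3)–P(2,2)=  → 1/6 unlike.
Row 2: P(2,1)–P(2,2)= P(2,1)–P(3,2)= P(2,2)–Q(2,3)≠ P(2,2)–P(3,2)= P(2,2)–P(3,3)= Q(2,3)–P(3,3)≠ Q(2,3)–P(3,2)≠  → 3/7 unlike.
Row 3: P(3,2)–P(3,3)= P(3,2)–P(4,1)=  → 0/2 unlike.
Row 4: P(4,0)–P(4,1)= P(4,0)–Q(5,0)≠ P(4,0)–P(5,1)= P(4,1)–P(5,1)= P(4,1)–P(5,2)= P(4,1)–Q(5,0)≠  → 2/6 unlike.
Row 5: Q(5,0)–P(5,1)≠ P(5,1)–P(5,2)= P(5,2)–P(5,3)=  → 1/3 unlike.
Total adjacent occupied pairs: 30; unlike-type pairs: 11.

11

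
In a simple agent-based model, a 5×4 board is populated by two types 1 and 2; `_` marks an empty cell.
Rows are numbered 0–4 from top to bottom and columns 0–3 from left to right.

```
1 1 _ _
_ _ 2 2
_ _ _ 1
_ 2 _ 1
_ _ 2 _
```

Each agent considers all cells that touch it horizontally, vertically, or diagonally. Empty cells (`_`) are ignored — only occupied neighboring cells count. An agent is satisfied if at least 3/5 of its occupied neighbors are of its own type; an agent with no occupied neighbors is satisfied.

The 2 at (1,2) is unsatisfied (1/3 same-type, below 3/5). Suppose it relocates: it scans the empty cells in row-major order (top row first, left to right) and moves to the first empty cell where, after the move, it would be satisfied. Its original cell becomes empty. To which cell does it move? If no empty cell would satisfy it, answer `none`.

Vacating (1,2). Empty cells in order:
  (0,2): 1/2 same-type → still unsatisfied.
  (0,3): 1/1 same-type → satisfied — stop here.

(0,3)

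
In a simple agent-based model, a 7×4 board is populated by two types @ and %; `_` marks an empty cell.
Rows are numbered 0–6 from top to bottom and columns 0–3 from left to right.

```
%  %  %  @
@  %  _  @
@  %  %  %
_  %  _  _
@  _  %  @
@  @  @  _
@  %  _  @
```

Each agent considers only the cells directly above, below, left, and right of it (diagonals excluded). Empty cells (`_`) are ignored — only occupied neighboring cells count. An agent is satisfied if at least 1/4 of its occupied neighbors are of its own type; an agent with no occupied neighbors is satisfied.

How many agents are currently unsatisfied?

3

Row 0: (0,0)% 1/2 ✓ · (0,1)% 3/3 ✓ · (0,2)% 1/2 ✓ · (0,3)@ 1/2 ✓
Row 1: (1,0)@ 1/3 ✓ · (1,1)% 2/3 ✓ · (1,3)@ 1/2 ✓
Row 2: (2,0)@ 1/2 ✓ · (2,1)% 3/4 ✓ · (2,2)% 2/2 ✓ · (2,3)% 1/2 ✓
Row 3: (3,1)% 1/1 ✓
Row 4: (4,0)@ 1/1 ✓ · (4,2)% 0/2 ✗ · (4,3)@ 0/1 ✗
Row 5: (5,0)@ 3/3 ✓ · (5,1)@ 2/3 ✓ · (5,2)@ 1/2 ✓
Row 6: (6,0)@ 1/2 ✓ · (6,1)% 0/2 ✗ · (6,3)@ 0/0 ✓
Unsatisfied: (4,2), (4,3), (6,1) — 3 in total.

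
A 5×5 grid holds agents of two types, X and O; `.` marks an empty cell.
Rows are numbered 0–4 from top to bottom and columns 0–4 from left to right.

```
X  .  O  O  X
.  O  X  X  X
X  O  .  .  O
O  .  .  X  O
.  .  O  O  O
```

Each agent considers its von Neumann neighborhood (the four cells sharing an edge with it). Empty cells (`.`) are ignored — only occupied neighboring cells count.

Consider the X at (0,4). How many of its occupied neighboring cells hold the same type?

1

Occupied neighbors of (0,4): (1,4)=X, (0,3)=O.
Same type (X): 1 of 2.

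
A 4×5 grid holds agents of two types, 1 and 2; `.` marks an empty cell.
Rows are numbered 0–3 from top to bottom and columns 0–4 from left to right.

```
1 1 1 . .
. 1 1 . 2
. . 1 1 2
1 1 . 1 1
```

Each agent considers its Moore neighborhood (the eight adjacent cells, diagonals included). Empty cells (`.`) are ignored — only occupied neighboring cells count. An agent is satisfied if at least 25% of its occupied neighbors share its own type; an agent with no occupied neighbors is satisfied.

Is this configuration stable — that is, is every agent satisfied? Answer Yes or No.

Yes

(0,0)1 2/2 ok
(0,1)1 4/4 ok
(0,2)1 3/3 ok
(1,1)1 5/5 ok
(1,2)1 5/5 ok
(1,4)2 1/2 ok
(2,2)1 5/5 ok
(2,3)1 4/6 ok
(2,4)2 1/4 ok
(3,0)1 1/1 ok
(3,1)1 2/2 ok
(3,3)1 3/4 ok
(3,4)1 2/3 ok
All meet the threshold, so the configuration is stable.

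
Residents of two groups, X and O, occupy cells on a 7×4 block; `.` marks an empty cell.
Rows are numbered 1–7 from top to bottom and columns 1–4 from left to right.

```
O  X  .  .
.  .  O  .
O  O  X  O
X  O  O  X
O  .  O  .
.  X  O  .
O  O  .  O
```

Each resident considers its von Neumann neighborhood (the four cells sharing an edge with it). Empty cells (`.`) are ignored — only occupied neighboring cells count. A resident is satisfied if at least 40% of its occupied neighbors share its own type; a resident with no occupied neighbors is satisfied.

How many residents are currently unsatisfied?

9

Row 1: (1,1)O 0/1 ✗ · (1,2)X 0/1 ✗
Row 2: (2,3)O 0/1 ✗
Row 3: (3,1)O 1/2 ✓ · (3,2)O 2/3 ✓ · (3,3)X 0/4 ✗ · (3,4)O 0/2 ✗
Row 4: (4,1)X 0/3 ✗ · (4,2)O 2/3 ✓ · (4,3)O 2/4 ✓ · (4,4)X 0/2 ✗
Row 5: (5,1)O 0/1 ✗ · (5,3)O 2/2 ✓
Row 6: (6,2)X 0/2 ✗ · (6,3)O 1/2 ✓
Row 7: (7,1)O 1/1 ✓ · (7,2)O 1/2 ✓ · (7,4)O 0/0 ✓
Unsatisfied: (1,1), (1,2), (2,3), (3,3), (3,4), (4,1), (4,4), (5,1), (6,2) — 9 in total.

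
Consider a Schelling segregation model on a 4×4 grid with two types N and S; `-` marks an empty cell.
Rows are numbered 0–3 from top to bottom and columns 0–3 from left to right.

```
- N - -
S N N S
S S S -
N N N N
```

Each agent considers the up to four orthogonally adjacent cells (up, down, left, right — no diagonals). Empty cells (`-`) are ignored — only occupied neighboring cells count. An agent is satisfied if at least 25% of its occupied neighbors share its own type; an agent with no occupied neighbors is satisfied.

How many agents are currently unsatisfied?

(0,1)N 1/1 satisfied
(1,0)S 1/2 satisfied
(1,1)N 2/4 satisfied
(1,2)N 1/3 satisfied
(1,3)S 0/1 not
(2,0)S 2/3 satisfied
(2,1)S 2/4 satisfied
(2,2)S 1/3 satisfied
(3,0)N 1/2 satisfied
(3,1)N 2/3 satisfied
(3,2)N 2/3 satisfied
(3,3)N 1/1 satisfied
Unsatisfied: (1,3) — 1 in total.

1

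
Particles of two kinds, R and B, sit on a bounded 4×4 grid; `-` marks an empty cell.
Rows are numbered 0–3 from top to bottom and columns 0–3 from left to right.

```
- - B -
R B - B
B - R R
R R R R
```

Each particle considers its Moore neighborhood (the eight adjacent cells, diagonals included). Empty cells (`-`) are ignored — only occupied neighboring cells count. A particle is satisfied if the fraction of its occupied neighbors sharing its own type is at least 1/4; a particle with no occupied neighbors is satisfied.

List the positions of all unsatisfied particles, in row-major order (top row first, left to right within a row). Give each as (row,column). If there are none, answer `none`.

Row 0: (0,2)B 2/2 ok
Row 1: (1,0)R 0/2 unhappy · (1,1)B 2/4 ok · (1,3)B 1/3 ok
Row 2: (2,0)B 1/4 ok · (2,2)R 4/6 ok · (2,3)R 3/4 ok
Row 3: (3,0)R 1/2 ok · (3,1)R 3/4 ok · (3,2)R 4/4 ok · (3,3)R 3/3 ok

(1,0)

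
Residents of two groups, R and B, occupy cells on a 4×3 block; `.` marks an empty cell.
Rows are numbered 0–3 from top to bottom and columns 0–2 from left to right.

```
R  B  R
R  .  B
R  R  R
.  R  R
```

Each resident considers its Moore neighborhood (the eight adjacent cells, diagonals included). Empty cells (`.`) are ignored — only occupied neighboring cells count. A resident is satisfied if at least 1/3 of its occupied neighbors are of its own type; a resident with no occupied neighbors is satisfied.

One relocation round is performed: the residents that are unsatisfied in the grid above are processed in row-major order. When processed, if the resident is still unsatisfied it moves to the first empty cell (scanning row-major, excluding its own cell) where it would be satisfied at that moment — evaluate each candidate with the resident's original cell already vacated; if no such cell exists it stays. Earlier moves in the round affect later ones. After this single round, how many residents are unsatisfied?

1

Initially unsatisfied (in order): (0,1), (0,2), (1,2).
  (0,1): no empty cell satisfies it; stays.
  (0,2) → (1,1).
  (1,2) → (0,2).
Resulting grid:
R B B
R R .
R R R
. R R
Unsatisfied now: (0,1).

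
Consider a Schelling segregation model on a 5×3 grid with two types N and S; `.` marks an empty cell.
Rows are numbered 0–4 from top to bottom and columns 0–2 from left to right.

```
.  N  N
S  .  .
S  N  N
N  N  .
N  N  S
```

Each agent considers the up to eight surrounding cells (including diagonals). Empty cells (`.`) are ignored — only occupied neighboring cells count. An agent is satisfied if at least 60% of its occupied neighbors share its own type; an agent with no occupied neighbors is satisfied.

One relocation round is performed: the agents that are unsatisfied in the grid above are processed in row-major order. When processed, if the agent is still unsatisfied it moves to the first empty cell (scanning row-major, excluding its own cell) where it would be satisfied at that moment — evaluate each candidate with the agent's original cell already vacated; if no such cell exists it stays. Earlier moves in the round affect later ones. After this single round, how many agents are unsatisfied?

3

Initially unsatisfied (in order): (0,1), (1,0), (2,0), (4,2).
  (0,1) → (1,1).
  (1,0): no empty cell satisfies it; stays.
  (2,0): no empty cell satisfies it; stays.
  (4,2): no empty cell satisfies it; stays.
Resulting grid:
. . N
S N .
S N N
N N .
N N S
Unsatisfied now: (1,0), (2,0), (4,2).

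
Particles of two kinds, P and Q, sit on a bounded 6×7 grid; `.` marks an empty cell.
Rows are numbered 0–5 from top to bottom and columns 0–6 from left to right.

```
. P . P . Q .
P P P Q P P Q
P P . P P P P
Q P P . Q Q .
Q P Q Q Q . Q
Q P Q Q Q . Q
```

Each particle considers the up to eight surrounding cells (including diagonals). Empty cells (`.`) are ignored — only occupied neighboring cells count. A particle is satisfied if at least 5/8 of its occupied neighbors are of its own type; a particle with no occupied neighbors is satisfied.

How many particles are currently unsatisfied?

16

(0,1)P 3/3 satisfied
(0,3)P 2/3 satisfied
(0,5)Q 1/3 not
(1,0)P 4/4 satisfied
(1,1)P 5/5 satisfied
(1,2)P 5/6 satisfied
(1,3)Q 0/5 not
(1,4)P 5/7 satisfied
(1,5)P 4/6 satisfied
(1,6)Q 1/4 not
(2,0)P 4/5 satisfied
(2,1)P 6/7 satisfied
(2,3)P 4/6 satisfied
(2,4)P 4/7 not
(2,5)P 4/7 not
(2,6)P 2/4 not
(3,0)Q 1/5 not
(3,1)P 4/7 not
(3,2)P 4/6 satisfied
(3,4)Q 3/6 not
(3,5)Q 3/6 not
(4,0)Q 2/5 not
(4,1)P 3/8 not
(4,2)Q 3/7 not
(4,3)Q 6/7 satisfied
(4,4)Q 5/5 satisfied
(4,6)Q 2/2 satisfied
(5,0)Q 1/3 not
(5,1)P 1/5 not
(5,2)Q 3/5 not
(5,3)Q 5/5 satisfied
(5,4)Q 3/3 satisfied
(5,6)Q 1/1 satisfied
Unsatisfied: (0,5), (1,3), (1,6), (2,4), (2,5), (2,6), (3,0), (3,1), (3,4), (3,5), (4,0), (4,1), (4,2), (5,0), (5,1), (5,2) — 16 in total.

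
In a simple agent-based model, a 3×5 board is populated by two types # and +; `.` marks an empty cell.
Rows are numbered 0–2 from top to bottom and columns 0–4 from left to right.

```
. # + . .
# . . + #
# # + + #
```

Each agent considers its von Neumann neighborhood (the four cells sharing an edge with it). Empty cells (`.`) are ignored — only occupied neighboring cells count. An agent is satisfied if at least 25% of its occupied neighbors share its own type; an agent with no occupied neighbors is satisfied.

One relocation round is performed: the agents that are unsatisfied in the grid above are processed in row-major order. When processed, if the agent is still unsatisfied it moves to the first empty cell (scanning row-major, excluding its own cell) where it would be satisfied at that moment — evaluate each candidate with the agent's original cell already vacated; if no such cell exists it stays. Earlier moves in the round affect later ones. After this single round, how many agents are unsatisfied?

0

Initially unsatisfied (in order): (0,1), (0,2).
  (0,1) → (0,0).
  (0,2): now satisfied by earlier moves; stays.
Resulting grid:
# . + . .
# . . + #
# # + + #
All satisfied now.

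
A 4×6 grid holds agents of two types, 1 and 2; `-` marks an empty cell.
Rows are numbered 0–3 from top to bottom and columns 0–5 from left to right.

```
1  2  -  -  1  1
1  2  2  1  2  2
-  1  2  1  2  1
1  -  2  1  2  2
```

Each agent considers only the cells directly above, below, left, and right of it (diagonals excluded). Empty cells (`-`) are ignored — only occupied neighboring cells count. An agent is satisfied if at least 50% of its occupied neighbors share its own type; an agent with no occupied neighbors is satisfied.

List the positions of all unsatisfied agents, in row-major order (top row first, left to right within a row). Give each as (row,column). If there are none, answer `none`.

(1,3), (1,5), (2,1), (2,5), (3,3)

(0,0)1 1/2 satisfied
(0,1)2 1/2 satisfied
(0,4)1 1/2 satisfied
(0,5)1 1/2 satisfied
(1,0)1 1/2 satisfied
(1,1)2 2/4 satisfied
(1,2)2 2/3 satisfied
(1,3)1 1/3 not
(1,4)2 2/4 satisfied
(1,5)2 1/3 not
(2,1)1 0/2 not
(2,2)2 2/4 satisfied
(2,3)1 2/4 satisfied
(2,4)2 2/4 satisfied
(2,5)1 0/3 not
(3,0)1 0/0 satisfied
(3,2)2 1/2 satisfied
(3,3)1 1/3 not
(3,4)2 2/3 satisfied
(3,5)2 1/2 satisfied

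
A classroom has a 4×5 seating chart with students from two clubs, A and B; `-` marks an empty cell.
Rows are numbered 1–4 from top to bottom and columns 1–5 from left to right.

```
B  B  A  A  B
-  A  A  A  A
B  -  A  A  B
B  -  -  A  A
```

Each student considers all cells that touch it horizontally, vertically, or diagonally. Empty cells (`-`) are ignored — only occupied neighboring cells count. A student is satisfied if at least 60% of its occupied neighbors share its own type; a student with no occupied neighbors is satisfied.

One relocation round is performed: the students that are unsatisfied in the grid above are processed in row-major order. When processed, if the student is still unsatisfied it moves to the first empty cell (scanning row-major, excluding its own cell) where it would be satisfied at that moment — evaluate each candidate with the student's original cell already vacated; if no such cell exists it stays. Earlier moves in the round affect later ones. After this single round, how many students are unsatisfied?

Initially unsatisfied (in order): (1,1), (1,2), (1,5), (2,2), (3,1), (3,5).
  (1,1) → (2,1).
  (1,2) → (4,2).
  (1,5): no empty cell satisfies it; stays.
  (2,2): now satisfied by earlier moves; stays.
  (3,1): now satisfied by earlier moves; stays.
  (3,5): no empty cell satisfies it; stays.
Resulting grid:
- - A A B
B A A A A
B - A A B
B B - A A
Unsatisfied now: (1,5), (2,1), (3,5).

3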